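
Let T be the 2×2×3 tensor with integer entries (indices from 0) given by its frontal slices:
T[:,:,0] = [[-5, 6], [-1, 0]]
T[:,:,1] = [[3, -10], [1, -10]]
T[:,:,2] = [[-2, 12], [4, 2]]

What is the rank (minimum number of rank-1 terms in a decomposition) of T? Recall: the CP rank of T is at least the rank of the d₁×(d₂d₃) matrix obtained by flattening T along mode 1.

3

Lower bound: the mode-3 unfolding of T (rows indexed by k, columns by (i,j) = (0,0), (0,1), (1,0), (1,1)) is [[-5, 6, -1, 0], [3, -10, 1, -10], [-2, 12, 4, 2]].
There the 3×3 minor on rows k ∈ {0, 1, 2}, columns (i,j) ∈ {(0,0), (0,1), (1,0)} is det [[-5, 6, -1], [3, -10, 1], [-2, 12, 4]] = 160 ≠ 0, so this unfolding has rank ≥ 3; CP rank is at least every unfolding rank, so rank(T) ≥ 3. (Unfolding ranks only ever bound the CP rank from below — rank(T) can be strictly larger than all of them — so the matching upper bound has to come from an explicit 3-term decomposition.)
Upper bound: T is a sum of 3 rank-1 terms, T = (1, -1) ⊗ (1, -2) ⊗ (-1, -1, -2) + (1, 1) ⊗ (1, 1) ⊗ (0, -4, 4) + (2, 1) ⊗ (1, -1) ⊗ (-2, 4, -2) (one valid choice — decompositions are not unique — normalised so each a, b is primitive with positive first nonzero entry; check it by expanding all entries), so rank(T) ≤ 3.
These bounds meet, so rank(T) = 3.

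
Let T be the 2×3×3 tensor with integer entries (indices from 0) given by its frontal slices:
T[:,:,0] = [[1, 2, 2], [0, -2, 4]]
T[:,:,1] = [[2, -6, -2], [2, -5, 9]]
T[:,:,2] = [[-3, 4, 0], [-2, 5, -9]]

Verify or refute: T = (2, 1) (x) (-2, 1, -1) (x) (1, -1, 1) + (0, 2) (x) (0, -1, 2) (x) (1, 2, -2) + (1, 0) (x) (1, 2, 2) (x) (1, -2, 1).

No

Reconstruct entry (0,0,0) from the claimed factors: Σₗ aₗ[0]bₗ[0]cₗ[0] = (2)·(-2)·(1) + (0)·(0)·(1) + (1)·(1)·(1) = -3, but T[0,0,0] = 1. The claim is false.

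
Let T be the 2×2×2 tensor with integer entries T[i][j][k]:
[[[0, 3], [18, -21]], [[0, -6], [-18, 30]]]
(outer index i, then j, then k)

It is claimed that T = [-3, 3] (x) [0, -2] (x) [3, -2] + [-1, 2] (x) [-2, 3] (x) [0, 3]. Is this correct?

No

Reconstruct entry (0,0,1) from the claimed factors: Σₗ aₗ[0]bₗ[0]cₗ[1] = (-3)·(0)·(-2) + (-1)·(-2)·(3) = 6, but T[0,0,1] = 3. The claim is false.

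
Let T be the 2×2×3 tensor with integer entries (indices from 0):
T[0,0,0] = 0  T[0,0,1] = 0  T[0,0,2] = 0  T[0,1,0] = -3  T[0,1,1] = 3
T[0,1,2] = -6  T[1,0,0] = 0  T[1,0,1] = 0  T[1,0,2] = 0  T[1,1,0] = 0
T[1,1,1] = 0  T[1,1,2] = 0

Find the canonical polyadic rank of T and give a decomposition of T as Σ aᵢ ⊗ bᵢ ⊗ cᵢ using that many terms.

Lower bound: T ≠ 0 (e.g. T[0,1,0] = -3), so rank(T) ≥ 1.
Upper bound: the mode-1 fibre T[:,1,0] = [-3, 0] gives a = (1, 0) (primitive direction); the mode-2 fibre T[0,:,0] = [0, -3] gives b = (0, 1); then c[k] = T[0,1,k] / (a[0]·b[1]) = [-3, 3, -6] / 1 = (-3, 3, -6).
Expanding (1, 0) ⊗ (0, 1) ⊗ (-3, 3, -6) reproduces all 12 entries of T, so T = (1, 0) ⊗ (0, 1) ⊗ (-3, 3, -6) and rank(T) ≤ 1.
These bounds meet, so rank(T) = 1.

rank(T) = 1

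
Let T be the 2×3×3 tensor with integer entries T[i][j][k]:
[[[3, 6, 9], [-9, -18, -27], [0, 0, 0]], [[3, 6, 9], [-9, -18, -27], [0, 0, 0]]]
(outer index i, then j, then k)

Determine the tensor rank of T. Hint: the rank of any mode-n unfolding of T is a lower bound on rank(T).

Lower bound: T ≠ 0 (e.g. T[0,0,0] = 3), so rank(T) ≥ 1.
Upper bound: if T = a ∘ b ∘ c then every fibre of T is a multiple of the corresponding factor, so read the factors off the fibres through the nonzero entry T[0,0,0] = 3.
The mode-1 fibre T[:,0,0] = [3, 3] gives a = [1, 1] (primitive direction); the mode-2 fibre T[0,:,0] = [3, -9, 0] gives b = [1, -3, 0]; then c[k] = T[0,0,k] / (a[0]·b[0]) = [3, 6, 9] / 1 = [3, 6, 9].
Expanding [1, 1] ∘ [1, -3, 0] ∘ [3, 6, 9] reproduces all 18 entries of T, so T = [1, 1] ∘ [1, -3, 0] ∘ [3, 6, 9] and rank(T) ≤ 1.
These bounds meet, so rank(T) = 1.

1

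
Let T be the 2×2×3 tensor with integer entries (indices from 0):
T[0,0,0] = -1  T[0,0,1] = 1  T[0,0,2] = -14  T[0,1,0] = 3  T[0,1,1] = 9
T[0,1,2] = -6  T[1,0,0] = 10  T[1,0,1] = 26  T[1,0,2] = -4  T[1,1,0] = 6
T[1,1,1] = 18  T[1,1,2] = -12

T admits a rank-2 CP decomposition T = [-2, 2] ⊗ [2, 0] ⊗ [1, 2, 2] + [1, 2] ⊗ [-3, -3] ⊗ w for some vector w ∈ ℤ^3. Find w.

Subtract the known terms from T to get the rank-1 residual R = [1, 2] ⊗ [-3, -3] ⊗ w, so R[i,j,k] = a[i]·b[j]·w[k]. Pick indices with nonzero a[0]·b[0] = (1)·(-3) = -3. Only the fibre through (0,0,·) is needed: R[0,0,:] = T[0,0,:] − Σₗ aₗ[0]bₗ[0]cₗ = [-1, 1, -14] − (-2)·(2)·[1, 2, 2] = [3, 9, -6]. Then w[k] = R[0,0,k] / -3 for each k, giving w = [3, 9, -6] / -3 = [-1, -3, 2].

w = [-1, -3, 2]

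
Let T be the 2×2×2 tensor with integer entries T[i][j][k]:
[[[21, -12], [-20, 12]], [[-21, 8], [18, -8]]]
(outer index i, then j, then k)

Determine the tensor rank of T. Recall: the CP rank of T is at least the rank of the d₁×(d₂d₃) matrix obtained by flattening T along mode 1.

Lower bound: in the mode-2 unfolding of T (rows indexed by j, columns by (i,k)) the 2×2 minor on rows j ∈ {0, 1}, columns (i,k) ∈ {(0,0), (0,1)} is det [[21, -12], [-20, 12]] = 12 ≠ 0, so that unfolding has rank ≥ 2 and hence rank(T) ≥ 2 (CP rank is at least every unfolding rank, though it can be larger).
Upper bound: with S_k = T[:,:,k], the two rank-1 terms a₁b₁ᵀ, a₂b₂ᵀ are the rank-1 members of the pencil x·S₀ + y·S₁.
det(x·S₀ + y·S₁) is −42·x² + 28·xy = (-14)·(3·x − 2·y)(x), vanishing at (x:y) = (2:3) and (0:1).
M₁ = 2·S₀ + 3·S₁ = [[6, -4], [-18, 12]] = 2·[1, -3][3, -2]ᵀ and M₂ = S₁ = [[-12, 12], [8, -8]] = (-4)·[3, -2][1, -1]ᵀ, so take a₁ = [1, -3], b₁ = [3, -2], a₂ = [3, -2], b₂ = [1, -1].
Each slice is an integer combination of E₁ = a₁b₁ᵀ and E₂ = a₂b₂ᵀ: S₀ = E₁ + 6·E₂, S₁ = −4·E₂; reading off coefficients, c₁ = [1, 0] and c₂ = [6, -4].
Hence T = [1, -3] ⊗ [3, -2] ⊗ [1, 0] + [3, -2] ⊗ [1, -1] ⊗ [6, -4], so rank(T) ≤ 2.
These bounds meet, so rank(T) = 2.

2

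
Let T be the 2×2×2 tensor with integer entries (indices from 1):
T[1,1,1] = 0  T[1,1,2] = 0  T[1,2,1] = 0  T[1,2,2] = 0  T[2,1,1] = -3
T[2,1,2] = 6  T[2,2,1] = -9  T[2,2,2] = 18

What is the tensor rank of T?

Lower bound: T ≠ 0 (e.g. T[2,1,1] = -3), so rank(T) ≥ 1.
Upper bound: the mode-1 fibre T[:,1,1] = [0, -3] gives a = [0, 1] (primitive direction); the mode-2 fibre T[2,:,1] = [-3, -9] gives b = [1, 3]; then c[k] = T[2,1,k] / (a[2]·b[1]) = [-3, 6] / 1 = [-3, 6].
Expanding [0, 1] ⊗ [1, 3] ⊗ [-3, 6] reproduces all 8 entries of T, so T = [0, 1] ⊗ [1, 3] ⊗ [-3, 6] and rank(T) ≤ 1.
These bounds meet, so rank(T) = 1.

1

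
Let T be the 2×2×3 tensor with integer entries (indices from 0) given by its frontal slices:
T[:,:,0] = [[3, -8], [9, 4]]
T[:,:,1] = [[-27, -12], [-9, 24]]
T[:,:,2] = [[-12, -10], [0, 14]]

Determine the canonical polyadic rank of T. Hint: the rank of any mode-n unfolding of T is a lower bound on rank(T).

Lower bound: the mode-1 unfolding of T (rows indexed by i, columns by (j,k) = (0,0), (0,1), (0,2), (1,0), (1,1), (1,2)) is [[3, -27, -12, -8, -12, -10], [9, -9, 0, 4, 24, 14]].
There the 2×2 minor on rows i ∈ {0, 1}, columns (j,k) ∈ {(0,0), (0,1)} is det [[3, -27], [9, -9]] = 216 ≠ 0, so this unfolding has rank ≥ 2; CP rank is at least every unfolding rank, so rank(T) ≥ 2. (Flattening ranks never certify an upper bound on CP rank; for that we must actually write T with 2 rank-1 terms.)
Upper bound — finding two terms. Write S_k = T[:,:,k] for the frontal slices: S₀ = [[3, -8], [9, 4]], S₁ = [[-27, -12], [-9, 24]], S₂ = [[-12, -10], [0, 14]].
If T = a₁ ⊗ b₁ ⊗ c₁ + a₂ ⊗ b₂ ⊗ c₂ then each S_k = c₁[k]·a₁b₁ᵀ + c₂[k]·a₂b₂ᵀ. S₀ and S₁ are linearly independent, so a₁b₁ᵀ and a₂b₂ᵀ must span the same plane of matrices: they are the rank-1 matrices of the form x·S₀ + y·S₁.
det(x·S₀ + y·S₁) is 84·x² − 756·y² = 84·(x − 3·y)(x + 3·y), vanishing at (x:y) = (3:1) and (3:-1).
M₁ = 3·S₀ + S₁ = [[-18, -36], [18, 36]] = (-18)·[1, -1][1, 2]ᵀ and M₂ = 3·S₀ − S₁ = [[36, -12], [36, -12]] = 12·[1, 1][3, -1]ᵀ, so take a₁ = [1, -1], b₁ = [1, 2], a₂ = [1, 1], b₂ = [3, -1].
Each slice is an integer combination of E₁ = a₁b₁ᵀ and E₂ = a₂b₂ᵀ: S₀ = −3·E₁ + 2·E₂, S₁ = −9·E₁ − 6·E₂, S₂ = −6·E₁ − 2·E₂; reading off coefficients, c₁ = [-3, -9, -6] and c₂ = [2, -6, -2].
Hence T = [1, -1] ⊗ [1, 2] ⊗ [-3, -9, -6] + [1, 1] ⊗ [3, -1] ⊗ [2, -6, -2], so rank(T) ≤ 2.
These bounds meet, so rank(T) = 2.
Check entry T[1,0,1] = -9: (-1)·(1)·(-9) + (1)·(3)·(-6) = -9.

2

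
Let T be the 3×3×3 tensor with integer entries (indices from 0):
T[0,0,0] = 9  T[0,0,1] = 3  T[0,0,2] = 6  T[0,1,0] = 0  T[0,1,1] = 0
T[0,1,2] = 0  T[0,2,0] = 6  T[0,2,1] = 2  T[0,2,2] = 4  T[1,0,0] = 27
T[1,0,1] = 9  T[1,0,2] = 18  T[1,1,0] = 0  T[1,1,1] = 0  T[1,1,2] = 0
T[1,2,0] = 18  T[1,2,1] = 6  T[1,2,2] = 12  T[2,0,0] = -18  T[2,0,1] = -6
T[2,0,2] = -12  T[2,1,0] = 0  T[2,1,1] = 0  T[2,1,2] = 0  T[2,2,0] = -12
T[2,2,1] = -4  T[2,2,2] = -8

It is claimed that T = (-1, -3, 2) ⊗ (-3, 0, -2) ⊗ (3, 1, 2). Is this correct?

Reconstruct entrywise from the claimed factors. For example, T[1,1,2] = 0 and Σₗ aₗ[1]bₗ[1]cₗ[2] = (-3)·(0)·(2) = 0; checking all 27 entries, every one matches. The claim holds.

Yes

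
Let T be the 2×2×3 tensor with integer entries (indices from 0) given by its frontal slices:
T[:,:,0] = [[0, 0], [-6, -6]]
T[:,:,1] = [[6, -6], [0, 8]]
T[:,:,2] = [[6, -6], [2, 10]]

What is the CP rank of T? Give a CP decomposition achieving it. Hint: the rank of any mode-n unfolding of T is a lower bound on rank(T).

rank(T) = 2

Lower bound: the mode-3 unfolding of T (rows indexed by k, columns by (i,j) = (0,0), (0,1), (1,0), (1,1)) is [[0, 0, -6, -6], [6, -6, 0, 8], [6, -6, 2, 10]].
There the 2×2 minor on rows k ∈ {0, 1}, columns (i,j) ∈ {(0,0), (1,0)} is det [[0, -6], [6, 0]] = 36 ≠ 0, so this unfolding has rank ≥ 2; CP rank is at least every unfolding rank, so rank(T) ≥ 2. (Unfolding ranks only ever bound the CP rank from below — rank(T) can be strictly larger than all of them — so the matching upper bound has to come from an explicit 2-term decomposition.)
Upper bound — finding two terms. Write S_k = T[:,:,k] for the frontal slices: S₀ = [[0, 0], [-6, -6]], S₁ = [[6, -6], [0, 8]], S₂ = [[6, -6], [2, 10]].
If T = a₁ ⊗ b₁ ⊗ c₁ + a₂ ⊗ b₂ ⊗ c₂ then each S_k = c₁[k]·a₁b₁ᵀ + c₂[k]·a₂b₂ᵀ. S₀ and S₁ are linearly independent, so a₁b₁ᵀ and a₂b₂ᵀ must span the same plane of matrices: they are the rank-1 matrices of the form x·S₀ + y·S₁.
det(x·S₀ + y·S₁) is −72·xy + 48·y² = (-24)·(3·x − 2·y)(y), vanishing at (x:y) = (2:3) and (1:0).
M₁ = 2·S₀ + 3·S₁ = [[18, -18], [-12, 12]] = 6·[3, -2][1, -1]ᵀ and M₂ = S₀ = [[0, 0], [-6, -6]] = (-6)·[0, 1][1, 1]ᵀ, so take a₁ = [3, -2], b₁ = [1, -1], a₂ = [0, 1], b₂ = [1, 1].
Each slice is an integer combination of E₁ = a₁b₁ᵀ and E₂ = a₂b₂ᵀ: S₀ = −6·E₂, S₁ = 2·E₁ + 4·E₂, S₂ = 2·E₁ + 6·E₂; reading off coefficients, c₁ = [0, 2, 2] and c₂ = [-6, 4, 6].
Hence T = [3, -2] ⊗ [1, -1] ⊗ [0, 2, 2] + [0, 1] ⊗ [1, 1] ⊗ [-6, 4, 6], so rank(T) ≤ 2.
These bounds meet, so rank(T) = 2.
Check entry T[0,1,1] = -6: (3)·(-1)·(2) + (0)·(1)·(4) = -6.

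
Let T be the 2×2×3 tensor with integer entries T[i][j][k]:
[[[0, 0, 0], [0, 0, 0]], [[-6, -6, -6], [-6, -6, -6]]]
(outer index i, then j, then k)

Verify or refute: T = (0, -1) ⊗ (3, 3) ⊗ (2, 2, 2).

Reconstruct entrywise from the claimed factors. For example, T[1,1,0] = -6 and Σₗ aₗ[1]bₗ[1]cₗ[0] = (-1)·(3)·(2) = -6; checking all 12 entries, every one matches. The claim holds.

Yes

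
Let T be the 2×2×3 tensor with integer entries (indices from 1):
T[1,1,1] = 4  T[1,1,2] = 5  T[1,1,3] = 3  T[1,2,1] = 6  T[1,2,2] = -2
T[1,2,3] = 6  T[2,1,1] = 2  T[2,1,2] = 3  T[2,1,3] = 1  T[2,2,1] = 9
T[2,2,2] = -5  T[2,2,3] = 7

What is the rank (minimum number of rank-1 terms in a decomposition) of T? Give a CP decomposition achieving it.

Lower bound: the mode-3 unfolding of T (rows indexed by k, columns by (i,j) = (1,1), (1,2), (2,1), (2,2)) is [[4, 6, 2, 9], [5, -2, 3, -5], [3, 6, 1, 7]].
There the 3×3 minor on rows k ∈ {1, 2, 3}, columns (i,j) ∈ {(1,1), (1,2), (2,1)} is det [[4, 6, 2], [5, -2, 3], [3, 6, 1]] = 16 ≠ 0, so this unfolding has rank ≥ 3; CP rank is at least every unfolding rank, so rank(T) ≥ 3. (Unfolding ranks only ever bound the CP rank from below — rank(T) can be strictly larger than all of them — so the matching upper bound has to come from an explicit 3-term decomposition.)
Upper bound: T is a sum of 3 rank-1 terms, T = (1, 1) ⊗ (1, -2) ⊗ (0, 1, -1) + (1, 2) ⊗ (0, 1) ⊗ (4, -2, 2) + (2, 1) ⊗ (2, 1) ⊗ (1, 1, 1) (one valid choice — decompositions are not unique — normalised so each a, b is primitive with positive first nonzero entry; check it by expanding all entries), so rank(T) ≤ 3.
These bounds meet, so rank(T) = 3.

rank(T) = 3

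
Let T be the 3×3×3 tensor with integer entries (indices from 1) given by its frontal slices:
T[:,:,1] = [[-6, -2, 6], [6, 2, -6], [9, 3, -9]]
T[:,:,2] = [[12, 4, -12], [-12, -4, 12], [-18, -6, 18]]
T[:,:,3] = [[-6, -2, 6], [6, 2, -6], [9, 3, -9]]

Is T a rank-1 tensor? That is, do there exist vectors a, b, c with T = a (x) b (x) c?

Yes

If T = a (x) b (x) c then every fibre of T is a multiple of the corresponding factor, so read the factors off the fibres through the nonzero entry T[1,1,1] = -6.
The mode-1 fibre T[:,1,1] = [-6, 6, 9] gives a = [2, -2, -3] (primitive direction); the mode-2 fibre T[1,:,1] = [-6, -2, 6] gives b = [3, 1, -3]; then c[k] = T[1,1,k] / (a[1]·b[1]) = [-6, 12, -6] / 6 = [-1, 2, -1].
Expanding [2, -2, -3] (x) [3, 1, -3] (x) [-1, 2, -1] reproduces all 27 entries of T, so T = [2, -2, -3] (x) [3, 1, -3] (x) [-1, 2, -1] and rank(T) ≤ 1.
Equivalently every frontal slice T[:,:,k] is c[k] times the rank-1 matrix [2, -2, -3] (x) [3, 1, -3]. So T has rank 1 (it is nonzero).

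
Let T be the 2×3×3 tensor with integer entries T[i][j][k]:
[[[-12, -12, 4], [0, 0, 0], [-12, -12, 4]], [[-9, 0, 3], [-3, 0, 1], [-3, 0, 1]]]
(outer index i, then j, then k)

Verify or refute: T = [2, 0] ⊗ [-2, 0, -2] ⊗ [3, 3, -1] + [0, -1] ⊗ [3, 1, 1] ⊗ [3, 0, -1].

Reconstruct entrywise from the claimed factors. For example, T[0,1,0] = 0 and Σₗ aₗ[0]bₗ[1]cₗ[0] = (2)·(0)·(3) + (0)·(1)·(3) = 0; checking all 18 entries, every one matches. The claim holds.

Yes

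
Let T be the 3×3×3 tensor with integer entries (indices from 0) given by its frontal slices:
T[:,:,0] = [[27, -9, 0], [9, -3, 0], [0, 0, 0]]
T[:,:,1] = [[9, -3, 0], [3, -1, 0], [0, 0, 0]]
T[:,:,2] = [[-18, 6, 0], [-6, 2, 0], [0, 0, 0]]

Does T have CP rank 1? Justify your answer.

Yes

The mode-1 fibre T[:,0,0] = [27, 9, 0] gives a = [3, 1, 0] (primitive direction); the mode-2 fibre T[0,:,0] = [27, -9, 0] gives b = [3, -1, 0]; then c[k] = T[0,0,k] / (a[0]·b[0]) = [27, 9, -18] / 9 = [3, 1, -2].
Expanding [3, 1, 0] ⊗ [3, -1, 0] ⊗ [3, 1, -2] reproduces all 27 entries of T, so T = [3, 1, 0] ⊗ [3, -1, 0] ⊗ [3, 1, -2] and rank(T) ≤ 1.
Equivalently every frontal slice T[:,:,k] is c[k] times the rank-1 matrix [3, 1, 0] ⊗ [3, -1, 0]. So T has rank 1 (it is nonzero).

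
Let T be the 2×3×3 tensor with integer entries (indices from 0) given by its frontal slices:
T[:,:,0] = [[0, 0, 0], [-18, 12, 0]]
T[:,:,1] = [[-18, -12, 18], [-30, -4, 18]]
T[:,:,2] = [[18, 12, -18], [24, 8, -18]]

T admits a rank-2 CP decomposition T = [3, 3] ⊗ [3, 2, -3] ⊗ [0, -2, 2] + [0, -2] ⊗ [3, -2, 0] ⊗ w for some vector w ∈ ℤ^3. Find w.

w = [3, 2, -1]

Subtract the known terms from T to get the rank-1 residual R = [0, -2] ⊗ [3, -2, 0] ⊗ w, so R[i,j,k] = a[i]·b[j]·w[k]. Pick indices with nonzero a[1]·b[0] = (-2)·(3) = -6. Only the fibre through (1,0,·) is needed: R[1,0,:] = T[1,0,:] − Σₗ aₗ[1]bₗ[0]cₗ = [-18, -30, 24] − (3)·(3)·[0, -2, 2] = [-18, -12, 6]. Then w[k] = R[1,0,k] / -6 for each k, giving w = [-18, -12, 6] / -6 = [3, 2, -1].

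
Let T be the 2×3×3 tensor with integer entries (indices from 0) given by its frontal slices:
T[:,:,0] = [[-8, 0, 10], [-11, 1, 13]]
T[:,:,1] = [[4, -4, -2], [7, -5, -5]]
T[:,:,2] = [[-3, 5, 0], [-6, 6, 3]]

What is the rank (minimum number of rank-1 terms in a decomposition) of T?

2

Lower bound: in the mode-1 unfolding of T (rows indexed by i, columns by (j,k)) the 2×2 minor on rows i ∈ {0, 1}, columns (j,k) ∈ {(0,0), (0,1)} is det [[-8, 4], [-11, 7]] = -12 ≠ 0, so that unfolding has rank ≥ 2 and hence rank(T) ≥ 2 (CP rank is at least every unfolding rank, though it can be larger).
Upper bound: with S_k = T[:,:,k], the two rank-1 terms a₁b₁ᵀ, a₂b₂ᵀ are the rank-1 members of the pencil x·S₀ + y·S₁.
The 2×2 minor of x·S₀ + y·S₁ on rows {0,1}, columns {0,1} is −8·x² + 8·y² = (-8)·(x − y)(x + y), vanishing at (x:y) = (1:1) and (1:-1).
M₁ = S₀ + S₁ = [[-4, -4, 8], [-4, -4, 8]] = (-4)·[1, 1][1, 1, -2]ᵀ and M₂ = S₀ − S₁ = [[-12, 4, 12], [-18, 6, 18]] = (-2)·[2, 3][3, -1, -3]ᵀ, so take a₁ = [1, 1], b₁ = [1, 1, -2], a₂ = [2, 3], b₂ = [3, -1, -3].
Each slice is an integer combination of E₁ = a₁b₁ᵀ and E₂ = a₂b₂ᵀ: S₀ = −2·E₁ − E₂, S₁ = −2·E₁ + E₂, S₂ = 3·E₁ − E₂; reading off coefficients, c₁ = [-2, -2, 3] and c₂ = [-1, 1, -1].
Hence T = [1, 1] ⊗ [1, 1, -2] ⊗ [-2, -2, 3] + [2, 3] ⊗ [3, -1, -3] ⊗ [-1, 1, -1], so rank(T) ≤ 2.
These bounds meet, so rank(T) = 2.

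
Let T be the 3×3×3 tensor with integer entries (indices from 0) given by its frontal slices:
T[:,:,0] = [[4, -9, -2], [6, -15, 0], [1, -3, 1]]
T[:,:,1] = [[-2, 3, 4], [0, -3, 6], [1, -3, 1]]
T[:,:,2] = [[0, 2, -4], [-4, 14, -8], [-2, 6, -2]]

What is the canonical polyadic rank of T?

2

Lower bound: the mode-3 unfolding of T (rows indexed by k, columns by (i,j) = (0,0), (0,1), (0,2), (1,0), (1,1), (1,2), (2,0), (2,1), (2,2)) is [[4, -9, -2, 6, -15, 0, 1, -3, 1], [-2, 3, 4, 0, -3, 6, 1, -3, 1], [0, 2, -4, -4, 14, -8, -2, 6, -2]].
There the 2×2 minor on rows k ∈ {0, 1}, columns (i,j) ∈ {(0,0), (0,1)} is det [[4, -9], [-2, 3]] = -6 ≠ 0, so this unfolding has rank ≥ 2; CP rank is at least every unfolding rank, so rank(T) ≥ 2. (This is only a lower bound: in general the CP rank may exceed every unfolding rank, so we still need to exhibit 2 rank-1 terms summing to T.)
Upper bound — finding two terms. Write S_k = T[:,:,k] for the frontal slices: S₀ = [[4, -9, -2], [6, -15, 0], [1, -3, 1]], S₁ = [[-2, 3, 4], [0, -3, 6], [1, -3, 1]], S₂ = [[0, 2, -4], [-4, 14, -8], [-2, 6, -2]].
If T = a₁ ∘ b₁ ∘ c₁ + a₂ ∘ b₂ ∘ c₂ then each S_k = c₁[k]·a₁b₁ᵀ + c₂[k]·a₂b₂ᵀ. S₀ and S₁ are linearly independent, so a₁b₁ᵀ and a₂b₂ᵀ must span the same plane of matrices: they are the rank-1 matrices of the form x·S₀ + y·S₁.
The 2×2 minor of x·S₀ + y·S₁ on rows {0,1}, columns {0,1} is −6·x² + 6·y² = (-6)·(x − y)(x + y), vanishing at (x:y) = (1:1) and (1:-1).
M₁ = S₀ + S₁ = [[2, -6, 2], [6, -18, 6], [2, -6, 2]] = 2·(1, 3, 1)(1, -3, 1)ᵀ and M₂ = S₀ − S₁ = [[6, -12, -6], [6, -12, -6], [0, 0, 0]] = 6·(1, 1, 0)(1, -2, -1)ᵀ, so take a₁ = (1, 3, 1), b₁ = (1, -3, 1), a₂ = (1, 1, 0), b₂ = (1, -2, -1).
Each slice is an integer combination of E₁ = a₁b₁ᵀ and E₂ = a₂b₂ᵀ: S₀ = E₁ + 3·E₂, S₁ = E₁ − 3·E₂, S₂ = −2·E₁ + 2·E₂; reading off coefficients, c₁ = (1, 1, -2) and c₂ = (3, -3, 2).
Hence T = (1, 3, 1) ∘ (1, -3, 1) ∘ (1, 1, -2) + (1, 1, 0) ∘ (1, -2, -1) ∘ (3, -3, 2), so rank(T) ≤ 2.
These bounds meet, so rank(T) = 2.
Check entry T[1,2,0] = 0: (3)·(1)·(1) + (1)·(-1)·(3) = 0.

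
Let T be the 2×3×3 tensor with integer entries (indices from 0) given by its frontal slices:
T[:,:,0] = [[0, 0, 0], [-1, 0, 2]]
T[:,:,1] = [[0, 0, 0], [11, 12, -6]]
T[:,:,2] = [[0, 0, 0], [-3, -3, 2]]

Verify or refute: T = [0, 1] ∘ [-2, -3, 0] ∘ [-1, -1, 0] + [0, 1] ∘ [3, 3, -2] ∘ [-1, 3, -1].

Yes

Reconstruct entrywise from the claimed factors. For example, T[0,0,2] = 0 and Σₗ aₗ[0]bₗ[0]cₗ[2] = (0)·(-2)·(0) + (0)·(3)·(-1) = 0; checking all 18 entries, every one matches. The claim holds.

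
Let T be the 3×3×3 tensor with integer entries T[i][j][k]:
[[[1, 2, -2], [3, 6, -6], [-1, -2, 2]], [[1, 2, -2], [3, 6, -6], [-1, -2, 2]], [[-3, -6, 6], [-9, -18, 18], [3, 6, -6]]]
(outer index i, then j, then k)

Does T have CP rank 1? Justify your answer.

If T = a ⊗ b ⊗ c then every fibre of T is a multiple of the corresponding factor, so read the factors off the fibres through the nonzero entry T[0,0,0] = 1.
The mode-1 fibre T[:,0,0] = [1, 1, -3] gives a = [1, 1, -3] (primitive direction); the mode-2 fibre T[0,:,0] = [1, 3, -1] gives b = [1, 3, -1]; then c[k] = T[0,0,k] / (a[0]·b[0]) = [1, 2, -2] / 1 = [1, 2, -2].
Expanding [1, 1, -3] ⊗ [1, 3, -1] ⊗ [1, 2, -2] reproduces all 27 entries of T, so T = [1, 1, -3] ⊗ [1, 3, -1] ⊗ [1, 2, -2] and rank(T) ≤ 1.
Equivalently every frontal slice T[:,:,k] is c[k] times the rank-1 matrix [1, 1, -3] ⊗ [1, 3, -1]. So T has rank 1 (it is nonzero).

Yes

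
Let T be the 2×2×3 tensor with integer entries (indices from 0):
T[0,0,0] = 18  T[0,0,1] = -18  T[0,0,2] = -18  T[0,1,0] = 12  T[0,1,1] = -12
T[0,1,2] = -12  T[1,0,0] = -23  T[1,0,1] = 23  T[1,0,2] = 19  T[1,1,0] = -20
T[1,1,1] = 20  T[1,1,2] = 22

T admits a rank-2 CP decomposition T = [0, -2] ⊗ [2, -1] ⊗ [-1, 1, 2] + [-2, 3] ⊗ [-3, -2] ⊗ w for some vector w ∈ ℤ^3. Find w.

w = [3, -3, -3]

Subtract the known terms from T to get the rank-1 residual R = [-2, 3] ⊗ [-3, -2] ⊗ w, so R[i,j,k] = a[i]·b[j]·w[k]. Pick indices with nonzero a[0]·b[0] = (-2)·(-3) = 6. Only the fibre through (0,0,·) is needed: R[0,0,:] = T[0,0,:] − Σₗ aₗ[0]bₗ[0]cₗ = [18, -18, -18] − (0)·(2)·[-1, 1, 2] = [18, -18, -18]. Then w[k] = R[0,0,k] / 6 for each k, giving w = [18, -18, -18] / 6 = [3, -3, -3].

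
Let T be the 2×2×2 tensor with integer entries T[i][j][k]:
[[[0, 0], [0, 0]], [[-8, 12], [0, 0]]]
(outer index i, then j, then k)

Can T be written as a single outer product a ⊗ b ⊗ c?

The mode-1 fibre T[:,0,0] = [0, -8] gives a = [0, 1] (primitive direction); the mode-2 fibre T[1,:,0] = [-8, 0] gives b = [1, 0]; then c[k] = T[1,0,k] / (a[1]·b[0]) = [-8, 12] / 1 = [-8, 12].
Expanding [0, 1] ⊗ [1, 0] ⊗ [-8, 12] reproduces all 8 entries of T, so T = [0, 1] ⊗ [1, 0] ⊗ [-8, 12] and rank(T) ≤ 1.
Equivalently every frontal slice T[:,:,k] is c[k] times the rank-1 matrix [0, 1] ⊗ [1, 0]. So T has rank 1 (it is nonzero).

Yes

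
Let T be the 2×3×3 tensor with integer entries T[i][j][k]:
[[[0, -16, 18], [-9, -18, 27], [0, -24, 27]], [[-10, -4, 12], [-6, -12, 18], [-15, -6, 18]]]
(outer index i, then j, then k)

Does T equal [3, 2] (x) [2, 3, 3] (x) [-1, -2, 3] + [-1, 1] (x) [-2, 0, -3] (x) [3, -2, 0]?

Reconstruct entrywise from the claimed factors. For example, T[0,1,0] = -9 and Σₗ aₗ[0]bₗ[1]cₗ[0] = (3)·(3)·(-1) + (-1)·(0)·(3) = -9; checking all 18 entries, every one matches. The claim holds.

Yes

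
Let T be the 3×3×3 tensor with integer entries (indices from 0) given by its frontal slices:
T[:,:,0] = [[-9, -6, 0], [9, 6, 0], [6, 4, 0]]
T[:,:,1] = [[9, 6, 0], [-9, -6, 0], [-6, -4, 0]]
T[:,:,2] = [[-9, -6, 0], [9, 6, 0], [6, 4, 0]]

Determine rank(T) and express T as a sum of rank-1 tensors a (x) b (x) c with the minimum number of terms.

rank(T) = 1

Lower bound: T ≠ 0 (e.g. T[0,0,0] = -9), so rank(T) ≥ 1.
Upper bound: if T = a (x) b (x) c then every fibre of T is a multiple of the corresponding factor, so read the factors off the fibres through the nonzero entry T[0,0,0] = -9.
The mode-1 fibre T[:,0,0] = [-9, 9, 6] gives a = [3, -3, -2] (primitive direction); the mode-2 fibre T[0,:,0] = [-9, -6, 0] gives b = [3, 2, 0]; then c[k] = T[0,0,k] / (a[0]·b[0]) = [-9, 9, -9] / 9 = [-1, 1, -1].
Expanding [3, -3, -2] (x) [3, 2, 0] (x) [-1, 1, -1] reproduces all 27 entries of T, so T = [3, -3, -2] (x) [3, 2, 0] (x) [-1, 1, -1] and rank(T) ≤ 1.
These bounds meet, so rank(T) = 1.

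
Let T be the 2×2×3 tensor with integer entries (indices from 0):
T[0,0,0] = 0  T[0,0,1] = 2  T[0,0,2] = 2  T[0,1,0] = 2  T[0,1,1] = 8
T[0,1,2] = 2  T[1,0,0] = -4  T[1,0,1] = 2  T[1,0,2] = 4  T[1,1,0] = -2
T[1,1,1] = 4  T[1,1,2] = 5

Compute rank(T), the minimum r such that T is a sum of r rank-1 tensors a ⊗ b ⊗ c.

Lower bound: the mode-3 unfolding of T (rows indexed by k, columns by (i,j) = (0,0), (0,1), (1,0), (1,1)) is [[0, 2, -4, -2], [2, 8, 2, 4], [2, 2, 4, 5]].
There the 3×3 minor on rows k ∈ {0, 1, 2}, columns (i,j) ∈ {(0,0), (0,1), (1,0)} is det [[0, 2, -4], [2, 8, 2], [2, 2, 4]] = 40 ≠ 0, so this unfolding has rank ≥ 3; CP rank is at least every unfolding rank, so rank(T) ≥ 3. (This is only a lower bound: in general the CP rank may exceed every unfolding rank, so we still need to exhibit 3 rank-1 terms summing to T.)
Upper bound: T is a sum of 3 rank-1 terms, T = [0, 1] ⊗ [2, 1] ⊗ [-2, 0, 1] + [1, 0] ⊗ [0, 1] ⊗ [2, 4, -2] + [1, 1] ⊗ [1, 2] ⊗ [0, 2, 2] (one valid choice — decompositions are not unique — normalised so each a, b is primitive with positive first nonzero entry; check it by expanding all entries), so rank(T) ≤ 3.
These bounds meet, so rank(T) = 3.

3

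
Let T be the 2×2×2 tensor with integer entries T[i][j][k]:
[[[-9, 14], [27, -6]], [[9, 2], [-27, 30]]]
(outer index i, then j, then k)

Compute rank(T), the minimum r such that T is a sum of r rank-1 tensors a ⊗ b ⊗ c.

Lower bound: in the mode-2 unfolding of T (rows indexed by j, columns by (i,k)) the 2×2 minor on rows j ∈ {0, 1}, columns (i,k) ∈ {(0,0), (0,1)} is det [[-9, 14], [27, -6]] = -324 ≠ 0, so that unfolding has rank ≥ 2 and hence rank(T) ≥ 2 (CP rank is at least every unfolding rank, though it can be larger).
Upper bound: with S_k = T[:,:,k], the two rank-1 terms a₁b₁ᵀ, a₂b₂ᵀ are the rank-1 members of the pencil x·S₀ + y·S₁.
det(x·S₀ + y·S₁) is −648·xy + 432·y² = (-216)·(3·x − 2·y)(y), vanishing at (x:y) = (2:3) and (1:0).
M₁ = 2·S₀ + 3·S₁ = [[24, 36], [24, 36]] = 12·[1, 1][2, 3]ᵀ and M₂ = S₀ = [[-9, 27], [9, -27]] = (-9)·[1, -1][1, -3]ᵀ, so take a₁ = [1, 1], b₁ = [2, 3], a₂ = [1, -1], b₂ = [1, -3].
Each slice is an integer combination of E₁ = a₁b₁ᵀ and E₂ = a₂b₂ᵀ: S₀ = −9·E₂, S₁ = 4·E₁ + 6·E₂; reading off coefficients, c₁ = [0, 4] and c₂ = [-9, 6].
Hence T = [1, 1] ⊗ [2, 3] ⊗ [0, 4] + [1, -1] ⊗ [1, -3] ⊗ [-9, 6], so rank(T) ≤ 2.
These bounds meet, so rank(T) = 2.

2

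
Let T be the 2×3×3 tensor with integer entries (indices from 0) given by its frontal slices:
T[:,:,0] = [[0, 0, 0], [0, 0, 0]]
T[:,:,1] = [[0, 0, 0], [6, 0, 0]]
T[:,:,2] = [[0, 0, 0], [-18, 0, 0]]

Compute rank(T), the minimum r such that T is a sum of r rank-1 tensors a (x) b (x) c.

Lower bound: T ≠ 0 (e.g. T[1,0,1] = 6), so rank(T) ≥ 1.
Upper bound: if T = a (x) b (x) c then every fibre of T is a multiple of the corresponding factor, so read the factors off the fibres through the nonzero entry T[1,0,1] = 6.
The mode-1 fibre T[:,0,1] = [0, 6] gives a = [0, 1] (primitive direction); the mode-2 fibre T[1,:,1] = [6, 0, 0] gives b = [1, 0, 0]; then c[k] = T[1,0,k] / (a[1]·b[0]) = [0, 6, -18] / 1 = [0, 6, -18].
Expanding [0, 1] (x) [1, 0, 0] (x) [0, 6, -18] reproduces all 18 entries of T, so T = [0, 1] (x) [1, 0, 0] (x) [0, 6, -18] and rank(T) ≤ 1.
These bounds meet, so rank(T) = 1.

1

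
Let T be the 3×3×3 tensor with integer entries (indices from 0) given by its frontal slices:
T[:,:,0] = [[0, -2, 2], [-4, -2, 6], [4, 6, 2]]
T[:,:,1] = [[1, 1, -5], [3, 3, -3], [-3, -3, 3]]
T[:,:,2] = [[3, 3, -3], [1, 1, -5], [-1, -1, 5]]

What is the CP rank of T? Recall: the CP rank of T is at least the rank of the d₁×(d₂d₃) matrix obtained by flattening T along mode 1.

Lower bound: in the mode-1 unfolding of T (rows indexed by i, columns by (j,k)) the 3×3 minor on rows i ∈ {0, 1, 2}, columns (j,k) ∈ {(0,0), (0,1), (1,0)} is det [[0, 1, -2], [-4, 3, -2], [4, -3, 6]] = 16 ≠ 0, so that unfolding has rank ≥ 3 and hence rank(T) ≥ 3 (CP rank is at least every unfolding rank, though it can be larger).
Upper bound: T is a sum of 3 rank-1 terms, T = [1, -1, -1] (x) [0, 1, 2] (x) [-2, 0, 0] + [1, -1, 1] (x) [1, 1, 1] (x) [2, -1, 1] + [1, 1, -1] (x) [1, 1, -2] (x) [-2, 2, 2] (written with every a and b primitive with positive leading entry and the scale carried by c; CP decompositions are not unique, and this one is verified by expanding entrywise), so rank(T) ≤ 3.
These bounds meet, so rank(T) = 3.

3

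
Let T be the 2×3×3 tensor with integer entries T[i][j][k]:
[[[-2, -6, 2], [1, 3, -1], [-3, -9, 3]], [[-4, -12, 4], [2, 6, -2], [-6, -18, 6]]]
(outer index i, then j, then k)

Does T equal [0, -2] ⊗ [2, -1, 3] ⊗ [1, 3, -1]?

No

Reconstruct entry (0,0,0) from the claimed factors: Σₗ aₗ[0]bₗ[0]cₗ[0] = (0)·(2)·(1) = 0, but T[0,0,0] = -2. The claim is false.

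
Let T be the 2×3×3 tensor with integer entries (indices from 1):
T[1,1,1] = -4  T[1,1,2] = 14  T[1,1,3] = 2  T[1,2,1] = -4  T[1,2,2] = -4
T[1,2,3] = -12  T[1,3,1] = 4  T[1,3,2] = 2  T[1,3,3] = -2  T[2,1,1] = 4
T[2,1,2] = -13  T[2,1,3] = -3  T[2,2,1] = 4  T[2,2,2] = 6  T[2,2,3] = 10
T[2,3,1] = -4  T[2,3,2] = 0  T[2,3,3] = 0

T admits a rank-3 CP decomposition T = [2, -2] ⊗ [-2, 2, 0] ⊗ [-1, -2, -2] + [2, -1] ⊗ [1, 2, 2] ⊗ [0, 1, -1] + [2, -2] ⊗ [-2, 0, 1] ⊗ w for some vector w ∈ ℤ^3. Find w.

w = [2, -1, 1]

Subtract the known terms from T to get the rank-1 residual R = [2, -2] ⊗ [-2, 0, 1] ⊗ w, so R[i,j,k] = a[i]·b[j]·w[k]. Pick indices with nonzero a[1]·b[1] = (2)·(-2) = -4. Only the fibre through (1,1,·) is needed: R[1,1,:] = T[1,1,:] − Σₗ aₗ[1]bₗ[1]cₗ = [-4, 14, 2] − (2)·(-2)·[-1, -2, -2] − (2)·(1)·[0, 1, -1] = [-8, 4, -4]. Then w[k] = R[1,1,k] / -4 for each k, giving w = [-8, 4, -4] / -4 = [2, -1, 1].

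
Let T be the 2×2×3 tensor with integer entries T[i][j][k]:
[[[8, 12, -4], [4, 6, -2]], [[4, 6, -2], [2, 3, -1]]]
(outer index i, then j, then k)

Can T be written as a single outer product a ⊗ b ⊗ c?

Yes

If T = a ⊗ b ⊗ c then every fibre of T is a multiple of the corresponding factor, so read the factors off the fibres through the nonzero entry T[0,0,0] = 8.
The mode-1 fibre T[:,0,0] = [8, 4] gives a = [2, 1] (primitive direction); the mode-2 fibre T[0,:,0] = [8, 4] gives b = [2, 1]; then c[k] = T[0,0,k] / (a[0]·b[0]) = [8, 12, -4] / 4 = [2, 3, -1].
Expanding [2, 1] ⊗ [2, 1] ⊗ [2, 3, -1] reproduces all 12 entries of T, so T = [2, 1] ⊗ [2, 1] ⊗ [2, 3, -1] and rank(T) ≤ 1.
Equivalently every frontal slice T[:,:,k] is c[k] times the rank-1 matrix [2, 1] ⊗ [2, 1]. So T has rank 1 (it is nonzero).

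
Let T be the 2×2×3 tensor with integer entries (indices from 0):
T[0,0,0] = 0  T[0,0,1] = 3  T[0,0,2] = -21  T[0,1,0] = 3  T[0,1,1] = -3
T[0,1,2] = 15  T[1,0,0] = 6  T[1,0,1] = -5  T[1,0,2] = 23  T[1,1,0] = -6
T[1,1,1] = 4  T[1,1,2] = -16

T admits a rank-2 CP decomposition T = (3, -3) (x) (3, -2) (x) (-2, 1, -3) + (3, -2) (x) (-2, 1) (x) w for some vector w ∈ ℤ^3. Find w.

w = (-3, 1, -1)

Subtract the known terms from T to get the rank-1 residual R = (3, -2) (x) (-2, 1) (x) w, so R[i,j,k] = a[i]·b[j]·w[k]. Pick indices with nonzero a[0]·b[0] = (3)·(-2) = -6. Only the fibre through (0,0,·) is needed: R[0,0,:] = T[0,0,:] − Σₗ aₗ[0]bₗ[0]cₗ = [0, 3, -21] − (3)·(3)·(-2, 1, -3) = [18, -6, 6]. Then w[k] = R[0,0,k] / -6 for each k, giving w = [18, -6, 6] / -6 = (-3, 1, -1).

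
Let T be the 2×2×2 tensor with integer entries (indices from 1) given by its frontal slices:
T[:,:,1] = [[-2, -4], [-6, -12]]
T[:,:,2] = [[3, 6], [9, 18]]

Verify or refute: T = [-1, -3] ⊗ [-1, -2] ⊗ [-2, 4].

Reconstruct entry (1,1,2) from the claimed factors: Σₗ aₗ[1]bₗ[1]cₗ[2] = (-1)·(-1)·(4) = 4, but T[1,1,2] = 3. The claim is false.

No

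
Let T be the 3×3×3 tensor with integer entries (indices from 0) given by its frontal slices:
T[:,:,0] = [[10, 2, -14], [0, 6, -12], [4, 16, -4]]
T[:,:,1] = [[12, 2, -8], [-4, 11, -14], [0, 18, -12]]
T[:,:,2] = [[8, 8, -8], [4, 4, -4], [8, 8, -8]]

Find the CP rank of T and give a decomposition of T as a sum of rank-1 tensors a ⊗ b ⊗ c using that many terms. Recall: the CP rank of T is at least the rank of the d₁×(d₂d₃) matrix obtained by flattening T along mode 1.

rank(T) = 3

Lower bound: the mode-1 unfolding of T (rows indexed by i, columns by (j,k) = (0,0), (0,1), (0,2), (1,0), (1,1), (1,2), (2,0), (2,1), (2,2)) is [[10, 12, 8, 2, 2, 8, -14, -8, -8], [0, -4, 4, 6, 11, 4, -12, -14, -4], [4, 0, 8, 16, 18, 8, -4, -12, -8]].
There the 3×3 minor on rows i ∈ {0, 1, 2}, columns (j,k) ∈ {(0,0), (0,1), (1,0)} is det [[10, 12, 2], [0, -4, 6], [4, 0, 16]] = -320 ≠ 0, so this unfolding has rank ≥ 3; CP rank is at least every unfolding rank, so rank(T) ≥ 3. (This is only a lower bound: in general the CP rank may exceed every unfolding rank, so we still need to exhibit 3 rank-1 terms summing to T.)
Upper bound: T is a sum of 3 rank-1 terms, T = [1, -2, -2] ⊗ [1, -1, 1] ⊗ [2, 4, 0] + [2, 1, -2] ⊗ [0, 1, 2] ⊗ [-2, -1, 0] + [2, 1, 2] ⊗ [1, 1, -1] ⊗ [4, 4, 4] (one valid choice — decompositions are not unique — normalised so each a, b is primitive with positive first nonzero entry; check it by expanding all entries), so rank(T) ≤ 3.
These bounds meet, so rank(T) = 3.
Check entry T[0,0,0] = 10: (1)·(1)·(2) + (2)·(0)·(-2) + (2)·(1)·(4) = 10.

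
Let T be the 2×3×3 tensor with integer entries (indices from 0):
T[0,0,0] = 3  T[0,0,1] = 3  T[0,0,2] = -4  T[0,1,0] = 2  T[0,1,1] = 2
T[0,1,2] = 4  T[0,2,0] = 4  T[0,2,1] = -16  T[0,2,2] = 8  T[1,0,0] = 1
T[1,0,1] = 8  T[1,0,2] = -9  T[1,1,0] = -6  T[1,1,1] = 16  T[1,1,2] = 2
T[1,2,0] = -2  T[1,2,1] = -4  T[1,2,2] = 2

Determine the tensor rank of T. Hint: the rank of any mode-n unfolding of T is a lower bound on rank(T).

3

Lower bound: the mode-2 unfolding of T (rows indexed by j, columns by (i,k) = (0,0), (0,1), (0,2), (1,0), (1,1), (1,2)) is [[3, 3, -4, 1, 8, -9], [2, 2, 4, -6, 16, 2], [4, -16, 8, -2, -4, 2]].
There the 3×3 minor on rows j ∈ {0, 1, 2}, columns (i,k) ∈ {(0,0), (0,1), (0,2)} is det [[3, 3, -4], [2, 2, 4], [4, -16, 8]] = 400 ≠ 0, so this unfolding has rank ≥ 3; CP rank is at least every unfolding rank, so rank(T) ≥ 3. (This is only a lower bound: in general the CP rank may exceed every unfolding rank, so we still need to exhibit 3 rank-1 terms summing to T.)
Upper bound: T is a sum of 3 rank-1 terms, T = [1, 1] ∘ [1, 1, -1] ∘ [0, 8, -4] + [1, 2] ∘ [1, -2, 0] ∘ [1, -1, -2] + [2, -1] ∘ [1, 2, 2] ∘ [1, -2, 1] (written with every a and b primitive with positive leading entry and the scale carried by c; CP decompositions are not unique, and this one is verified by expanding entrywise), so rank(T) ≤ 3.
These bounds meet, so rank(T) = 3.
Check entry T[0,0,0] = 3: (1)·(1)·(0) + (1)·(1)·(1) + (2)·(1)·(1) = 3.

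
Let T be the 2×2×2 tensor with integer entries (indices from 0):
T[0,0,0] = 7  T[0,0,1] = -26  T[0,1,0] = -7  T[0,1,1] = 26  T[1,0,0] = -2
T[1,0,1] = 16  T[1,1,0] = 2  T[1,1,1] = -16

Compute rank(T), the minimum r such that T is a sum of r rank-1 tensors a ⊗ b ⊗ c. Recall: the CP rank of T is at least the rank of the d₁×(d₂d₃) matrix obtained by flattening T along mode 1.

2

Lower bound: the mode-1 unfolding of T (rows indexed by i, columns by (j,k) = (0,0), (0,1), (1,0), (1,1)) is [[7, -26, -7, 26], [-2, 16, 2, -16]].
There the 2×2 minor on rows i ∈ {0, 1}, columns (j,k) ∈ {(0,0), (0,1)} is det [[7, -26], [-2, 16]] = 60 ≠ 0, so this unfolding has rank ≥ 2; CP rank is at least every unfolding rank, so rank(T) ≥ 2. (This is only a lower bound: in general the CP rank may exceed every unfolding rank, so we still need to exhibit 2 rank-1 terms summing to T.)
Upper bound — finding two terms. Every mode-2 slice of T is a multiple of one matrix: T[:,j,:] = b[j]·M with b = (1, -1) and M = [[7, -26], [-2, 16]] (rows indexed by i, columns by k). So it suffices to write M as a sum of two rank-1 matrices.
Splitting M by its rows (i = 0, 1), M = (1, 0)(7, -26)ᵀ + (0, 1)(-2, 16)ᵀ.
Hence T = (1, 0) ⊗ (1, -1) ⊗ (7, -26) + (0, 1) ⊗ (1, -1) ⊗ (-2, 16), so rank(T) ≤ 2.
These bounds meet, so rank(T) = 2.
Check entry T[0,0,0] = 7: (1)·(1)·(7) + (0)·(1)·(-2) = 7.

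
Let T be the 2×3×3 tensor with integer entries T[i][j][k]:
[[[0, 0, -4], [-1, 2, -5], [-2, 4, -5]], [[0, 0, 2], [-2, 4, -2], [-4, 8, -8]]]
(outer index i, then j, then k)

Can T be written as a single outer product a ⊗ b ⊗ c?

The mode-2 unfolding of T (rows indexed by j, columns by (i,k) = (0,0), (0,1), (0,2), (1,0), (1,1), (1,2)) is [[0, 0, -4, 0, 0, 2], [-1, 2, -5, -2, 4, -2], [-2, 4, -5, -4, 8, -8]].
There the 3×3 minor on rows j ∈ {0, 1, 2}, columns (i,k) ∈ {(0,0), (0,2), (1,2)} is det [[0, -4, 2], [-1, -5, -2], [-2, -5, -8]] = 6 ≠ 0, so this unfolding has rank ≥ 3; CP rank is at least every unfolding rank, so rank(T) ≥ 3.
In particular rank(T) ≥ 3 > 1, so T is not rank-1.

No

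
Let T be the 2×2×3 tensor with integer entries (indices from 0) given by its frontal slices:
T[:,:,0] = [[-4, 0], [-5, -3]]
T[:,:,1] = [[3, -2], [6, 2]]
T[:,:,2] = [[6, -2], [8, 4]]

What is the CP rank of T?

Lower bound: the mode-3 unfolding of T (rows indexed by k, columns by (i,j) = (0,0), (0,1), (1,0), (1,1)) is [[-4, 0, -5, -3], [3, -2, 6, 2], [6, -2, 8, 4]].
There the 3×3 minor on rows k ∈ {0, 1, 2}, columns (i,j) ∈ {(0,0), (0,1), (1,0)} is det [[-4, 0, -5], [3, -2, 6], [6, -2, 8]] = -14 ≠ 0, so this unfolding has rank ≥ 3; CP rank is at least every unfolding rank, so rank(T) ≥ 3. (Flattening ranks never certify an upper bound on CP rank; for that we must actually write T with 3 rank-1 terms.)
Upper bound: T is a sum of 3 rank-1 terms, T = (1, 0) (x) (1, -2) (x) (-1, 1, 2) + (1, 1) (x) (1, 1) (x) (-1, -2, 0) + (1, 2) (x) (2, 1) (x) (-1, 2, 2) (written with every a and b primitive with positive leading entry and the scale carried by c; CP decompositions are not unique, and this one is verified by expanding entrywise), so rank(T) ≤ 3.
These bounds meet, so rank(T) = 3.

3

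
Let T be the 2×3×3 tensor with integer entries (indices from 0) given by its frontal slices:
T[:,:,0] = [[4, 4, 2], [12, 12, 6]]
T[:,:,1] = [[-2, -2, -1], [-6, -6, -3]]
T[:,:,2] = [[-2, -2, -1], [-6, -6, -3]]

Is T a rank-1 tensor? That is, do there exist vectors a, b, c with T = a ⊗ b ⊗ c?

Yes

If T = a ⊗ b ⊗ c then every fibre of T is a multiple of the corresponding factor, so read the factors off the fibres through the nonzero entry T[0,0,0] = 4.
The mode-1 fibre T[:,0,0] = [4, 12] gives a = [1, 3] (primitive direction); the mode-2 fibre T[0,:,0] = [4, 4, 2] gives b = [2, 2, 1]; then c[k] = T[0,0,k] / (a[0]·b[0]) = [4, -2, -2] / 2 = [2, -1, -1].
Expanding [1, 3] ⊗ [2, 2, 1] ⊗ [2, -1, -1] reproduces all 18 entries of T, so T = [1, 3] ⊗ [2, 2, 1] ⊗ [2, -1, -1] and rank(T) ≤ 1.
Equivalently every frontal slice T[:,:,k] is c[k] times the rank-1 matrix [1, 3] ⊗ [2, 2, 1]. So T has rank 1 (it is nonzero).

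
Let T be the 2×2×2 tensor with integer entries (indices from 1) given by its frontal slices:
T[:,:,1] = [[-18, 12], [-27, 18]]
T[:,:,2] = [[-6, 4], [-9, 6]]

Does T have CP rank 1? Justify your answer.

The mode-1 fibre T[:,1,1] = [-18, -27] gives a = [2, 3] (primitive direction); the mode-2 fibre T[1,:,1] = [-18, 12] gives b = [3, -2]; then c[k] = T[1,1,k] / (a[1]·b[1]) = [-18, -6] / 6 = [-3, -1].
Expanding [2, 3] ∘ [3, -2] ∘ [-3, -1] reproduces all 8 entries of T, so T = [2, 3] ∘ [3, -2] ∘ [-3, -1] and rank(T) ≤ 1.
Equivalently every frontal slice T[:,:,k] is c[k] times the rank-1 matrix [2, 3] ∘ [3, -2]. So T has rank 1 (it is nonzero).

Yes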